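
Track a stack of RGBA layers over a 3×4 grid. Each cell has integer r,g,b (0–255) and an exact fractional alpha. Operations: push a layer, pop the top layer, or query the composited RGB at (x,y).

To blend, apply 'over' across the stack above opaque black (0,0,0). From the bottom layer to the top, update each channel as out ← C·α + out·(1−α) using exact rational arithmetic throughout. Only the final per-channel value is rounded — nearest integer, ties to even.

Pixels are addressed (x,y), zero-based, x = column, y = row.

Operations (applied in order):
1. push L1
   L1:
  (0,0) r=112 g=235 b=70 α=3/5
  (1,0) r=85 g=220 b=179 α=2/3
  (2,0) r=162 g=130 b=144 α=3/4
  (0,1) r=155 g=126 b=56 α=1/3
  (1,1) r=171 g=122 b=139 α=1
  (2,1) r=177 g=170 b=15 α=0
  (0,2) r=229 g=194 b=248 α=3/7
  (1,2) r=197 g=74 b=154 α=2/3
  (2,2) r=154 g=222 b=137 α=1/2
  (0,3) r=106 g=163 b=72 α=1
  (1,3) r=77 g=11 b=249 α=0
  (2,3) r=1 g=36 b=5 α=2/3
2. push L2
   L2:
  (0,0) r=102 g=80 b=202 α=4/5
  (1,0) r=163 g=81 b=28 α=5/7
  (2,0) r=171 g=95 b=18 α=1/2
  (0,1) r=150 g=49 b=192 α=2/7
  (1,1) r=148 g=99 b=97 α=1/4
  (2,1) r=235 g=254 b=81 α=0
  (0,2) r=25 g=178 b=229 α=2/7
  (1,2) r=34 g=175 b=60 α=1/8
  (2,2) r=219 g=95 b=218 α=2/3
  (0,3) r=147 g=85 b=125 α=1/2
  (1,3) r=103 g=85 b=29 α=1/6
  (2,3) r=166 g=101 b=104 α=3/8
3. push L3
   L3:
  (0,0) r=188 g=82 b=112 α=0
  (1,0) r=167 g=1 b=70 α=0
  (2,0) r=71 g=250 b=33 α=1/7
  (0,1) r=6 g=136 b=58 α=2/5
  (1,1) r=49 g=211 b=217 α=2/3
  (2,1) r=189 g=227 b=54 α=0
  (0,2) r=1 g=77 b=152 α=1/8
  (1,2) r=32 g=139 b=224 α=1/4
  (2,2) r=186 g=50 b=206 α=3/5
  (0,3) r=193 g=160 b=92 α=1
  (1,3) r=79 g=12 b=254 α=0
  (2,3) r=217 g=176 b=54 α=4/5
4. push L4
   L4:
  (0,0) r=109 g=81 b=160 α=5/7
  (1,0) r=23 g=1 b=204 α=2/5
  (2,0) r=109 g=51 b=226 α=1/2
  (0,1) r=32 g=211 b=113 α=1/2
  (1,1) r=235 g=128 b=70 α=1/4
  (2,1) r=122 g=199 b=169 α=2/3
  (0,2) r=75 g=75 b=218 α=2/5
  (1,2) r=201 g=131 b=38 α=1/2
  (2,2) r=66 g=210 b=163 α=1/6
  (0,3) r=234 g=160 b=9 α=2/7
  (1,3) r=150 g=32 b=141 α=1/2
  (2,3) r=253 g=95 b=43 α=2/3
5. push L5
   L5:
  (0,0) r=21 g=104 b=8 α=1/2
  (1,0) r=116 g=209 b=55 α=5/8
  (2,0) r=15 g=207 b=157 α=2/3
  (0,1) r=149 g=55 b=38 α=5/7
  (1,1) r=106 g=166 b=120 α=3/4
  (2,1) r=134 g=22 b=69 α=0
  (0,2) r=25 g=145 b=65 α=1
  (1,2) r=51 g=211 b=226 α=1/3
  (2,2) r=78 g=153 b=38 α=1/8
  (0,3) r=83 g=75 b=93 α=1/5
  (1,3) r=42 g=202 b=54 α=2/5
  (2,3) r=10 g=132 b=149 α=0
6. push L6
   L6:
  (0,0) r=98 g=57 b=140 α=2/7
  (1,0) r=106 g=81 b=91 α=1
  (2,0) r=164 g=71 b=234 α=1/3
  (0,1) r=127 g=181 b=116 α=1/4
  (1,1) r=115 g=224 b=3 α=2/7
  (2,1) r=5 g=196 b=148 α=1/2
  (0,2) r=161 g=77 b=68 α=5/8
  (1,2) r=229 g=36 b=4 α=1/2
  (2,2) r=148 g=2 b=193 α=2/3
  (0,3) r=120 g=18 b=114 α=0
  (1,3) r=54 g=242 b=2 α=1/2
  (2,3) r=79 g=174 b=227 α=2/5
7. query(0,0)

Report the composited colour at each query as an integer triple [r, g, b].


query (0,0) [L1,L2,L3,L4,L5,L6] — begin 0,0,0
L1 α=3/5: [336/5, 141, 42]
L2 α=4/5: [2376/25, 461/5, 170]
L3 α=0: [2376/25, 461/5, 170]
L4 α=5/7: [18377/175, 421/5, 1140/7]
L5 α=1/2: [11026/175, 941/10, 598/7]
L6 α=2/7: [17886/245, 167/2, 4950/49]
rounded: [73, 84, 101]


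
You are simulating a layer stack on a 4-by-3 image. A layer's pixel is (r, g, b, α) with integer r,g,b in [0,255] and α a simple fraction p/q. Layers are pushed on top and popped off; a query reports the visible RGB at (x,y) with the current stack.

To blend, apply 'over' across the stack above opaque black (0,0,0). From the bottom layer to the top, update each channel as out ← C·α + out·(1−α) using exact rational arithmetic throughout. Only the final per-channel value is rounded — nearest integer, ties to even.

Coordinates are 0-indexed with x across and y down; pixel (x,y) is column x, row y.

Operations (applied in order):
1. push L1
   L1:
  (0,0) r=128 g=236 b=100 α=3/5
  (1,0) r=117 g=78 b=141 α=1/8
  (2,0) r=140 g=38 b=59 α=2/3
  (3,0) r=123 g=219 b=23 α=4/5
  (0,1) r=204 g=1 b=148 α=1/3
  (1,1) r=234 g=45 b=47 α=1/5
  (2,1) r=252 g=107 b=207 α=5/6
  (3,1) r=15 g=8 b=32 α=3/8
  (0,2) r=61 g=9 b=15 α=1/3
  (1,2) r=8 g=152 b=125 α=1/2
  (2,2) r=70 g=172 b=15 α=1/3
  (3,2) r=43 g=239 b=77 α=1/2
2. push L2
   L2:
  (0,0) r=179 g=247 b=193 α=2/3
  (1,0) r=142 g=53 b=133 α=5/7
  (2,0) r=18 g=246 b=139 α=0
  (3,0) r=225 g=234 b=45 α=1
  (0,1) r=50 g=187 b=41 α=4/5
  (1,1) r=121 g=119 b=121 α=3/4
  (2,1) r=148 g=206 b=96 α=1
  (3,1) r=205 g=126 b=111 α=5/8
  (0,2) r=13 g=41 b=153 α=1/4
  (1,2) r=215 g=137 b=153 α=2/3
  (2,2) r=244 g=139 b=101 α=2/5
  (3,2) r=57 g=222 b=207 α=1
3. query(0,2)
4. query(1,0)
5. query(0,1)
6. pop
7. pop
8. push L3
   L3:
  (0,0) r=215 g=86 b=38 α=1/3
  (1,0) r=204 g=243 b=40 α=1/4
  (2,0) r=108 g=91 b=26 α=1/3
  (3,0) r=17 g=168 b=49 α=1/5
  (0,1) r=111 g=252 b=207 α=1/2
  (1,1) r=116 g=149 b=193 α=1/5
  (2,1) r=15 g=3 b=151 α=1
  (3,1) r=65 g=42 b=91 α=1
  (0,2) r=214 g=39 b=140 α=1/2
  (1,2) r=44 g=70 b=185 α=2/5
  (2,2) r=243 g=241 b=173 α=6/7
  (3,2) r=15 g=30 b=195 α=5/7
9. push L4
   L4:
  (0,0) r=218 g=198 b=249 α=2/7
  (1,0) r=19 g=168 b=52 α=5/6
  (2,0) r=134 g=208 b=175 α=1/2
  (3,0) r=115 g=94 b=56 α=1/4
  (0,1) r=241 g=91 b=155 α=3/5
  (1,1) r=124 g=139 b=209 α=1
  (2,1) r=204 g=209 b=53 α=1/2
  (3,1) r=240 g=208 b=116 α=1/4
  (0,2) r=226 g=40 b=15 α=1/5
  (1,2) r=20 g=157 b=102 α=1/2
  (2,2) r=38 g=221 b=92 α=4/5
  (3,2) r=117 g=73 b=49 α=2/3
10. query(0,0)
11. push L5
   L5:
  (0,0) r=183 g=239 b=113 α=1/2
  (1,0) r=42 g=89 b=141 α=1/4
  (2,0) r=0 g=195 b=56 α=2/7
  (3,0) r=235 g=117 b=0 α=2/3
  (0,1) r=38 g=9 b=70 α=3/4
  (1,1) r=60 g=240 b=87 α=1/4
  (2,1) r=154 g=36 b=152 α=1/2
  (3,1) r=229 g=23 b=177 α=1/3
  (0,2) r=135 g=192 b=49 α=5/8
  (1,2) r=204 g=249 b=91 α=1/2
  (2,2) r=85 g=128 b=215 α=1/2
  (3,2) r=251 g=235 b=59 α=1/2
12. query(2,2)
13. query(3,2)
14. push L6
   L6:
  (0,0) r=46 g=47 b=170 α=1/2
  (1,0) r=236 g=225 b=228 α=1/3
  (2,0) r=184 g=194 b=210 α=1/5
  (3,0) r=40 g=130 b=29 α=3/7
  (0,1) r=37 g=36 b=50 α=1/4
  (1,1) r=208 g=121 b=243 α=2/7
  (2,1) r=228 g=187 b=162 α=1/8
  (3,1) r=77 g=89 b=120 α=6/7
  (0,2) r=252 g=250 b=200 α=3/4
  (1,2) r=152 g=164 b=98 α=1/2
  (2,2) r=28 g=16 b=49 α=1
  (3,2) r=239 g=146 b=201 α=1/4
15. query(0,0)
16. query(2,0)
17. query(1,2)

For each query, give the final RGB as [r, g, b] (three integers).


(0,2) stack=L1,L2; from [0,0,0]:
+L1 (α=1/3) → [61/3, 3, 5]
+L2 (α=1/4) → [37/2, 25/2, 42]
→ [18, 12, 42]

query (1,0) [L1,L2] — begin 0,0,0
+L1 (α=1/8) → [117/8, 39/4, 141/8]
+L2 (α=5/7) → [2957/28, 569/14, 2801/28]
→ [106, 41, 100]

at x=0,y=1 over L1,L2:
+L1 (α=1/3) → [68, 1/3, 148/3]
+L2 (α=4/5) → [268/5, 449/3, 128/3]
= [54, 150, 43]

at x=0,y=0 over L3,L4:
+L3 (α=1/3) → [215/3, 86/3, 38/3]
+L4 (α=2/7) → [2383/21, 1618/21, 1684/21]
→ [113, 77, 80]

(2,2) stack=L3,L4,L5; from [0,0,0]:
+L3 (α=6/7) → [1458/7, 1446/7, 1038/7]
+L4 (α=4/5) → [2522/35, 7634/35, 3614/35]
+L5 (α=1/2) → [5497/70, 6057/35, 11139/70]
= [79, 173, 159]

(3,2) stack=L3,L4,L5; from [0,0,0]:
L3 α=5/7: [75/7, 150/7, 975/7]
L4 α=2/3: [571/7, 1172/21, 1661/21]
L5 α=1/2: [1164/7, 6107/42, 1450/21]
rounded: [166, 145, 69]

(0,0) stack=L3,L4,L5,L6; from [0,0,0]:
+L3 (α=1/3) → [215/3, 86/3, 38/3]
+L4 (α=2/7) → [2383/21, 1618/21, 1684/21]
+L5 (α=1/2) → [3113/21, 6637/42, 4057/42]
+L6 (α=1/2) → [4079/42, 8611/84, 11197/84]
rounded: [97, 103, 133]

at x=2,y=0 over L3,L4,L5,L6:
+L3 (α=1/3) → [36, 91/3, 26/3]
+L4 (α=1/2) → [85, 715/6, 551/6]
+L5 (α=2/7) → [425/7, 845/6, 3427/42]
+L6 (α=1/5) → [2988/35, 2272/15, 11264/105]
= [85, 151, 107]

query (1,2) [L3,L4,L5,L6] — begin 0,0,0
after L3 α=2/5: [88/5, 28, 74]
after L4 α=1/2: [94/5, 185/2, 88]
after L5 α=1/2: [557/5, 683/4, 179/2]
after L6 α=1/2: [1317/10, 1339/8, 375/4]
rounded: [132, 167, 94]


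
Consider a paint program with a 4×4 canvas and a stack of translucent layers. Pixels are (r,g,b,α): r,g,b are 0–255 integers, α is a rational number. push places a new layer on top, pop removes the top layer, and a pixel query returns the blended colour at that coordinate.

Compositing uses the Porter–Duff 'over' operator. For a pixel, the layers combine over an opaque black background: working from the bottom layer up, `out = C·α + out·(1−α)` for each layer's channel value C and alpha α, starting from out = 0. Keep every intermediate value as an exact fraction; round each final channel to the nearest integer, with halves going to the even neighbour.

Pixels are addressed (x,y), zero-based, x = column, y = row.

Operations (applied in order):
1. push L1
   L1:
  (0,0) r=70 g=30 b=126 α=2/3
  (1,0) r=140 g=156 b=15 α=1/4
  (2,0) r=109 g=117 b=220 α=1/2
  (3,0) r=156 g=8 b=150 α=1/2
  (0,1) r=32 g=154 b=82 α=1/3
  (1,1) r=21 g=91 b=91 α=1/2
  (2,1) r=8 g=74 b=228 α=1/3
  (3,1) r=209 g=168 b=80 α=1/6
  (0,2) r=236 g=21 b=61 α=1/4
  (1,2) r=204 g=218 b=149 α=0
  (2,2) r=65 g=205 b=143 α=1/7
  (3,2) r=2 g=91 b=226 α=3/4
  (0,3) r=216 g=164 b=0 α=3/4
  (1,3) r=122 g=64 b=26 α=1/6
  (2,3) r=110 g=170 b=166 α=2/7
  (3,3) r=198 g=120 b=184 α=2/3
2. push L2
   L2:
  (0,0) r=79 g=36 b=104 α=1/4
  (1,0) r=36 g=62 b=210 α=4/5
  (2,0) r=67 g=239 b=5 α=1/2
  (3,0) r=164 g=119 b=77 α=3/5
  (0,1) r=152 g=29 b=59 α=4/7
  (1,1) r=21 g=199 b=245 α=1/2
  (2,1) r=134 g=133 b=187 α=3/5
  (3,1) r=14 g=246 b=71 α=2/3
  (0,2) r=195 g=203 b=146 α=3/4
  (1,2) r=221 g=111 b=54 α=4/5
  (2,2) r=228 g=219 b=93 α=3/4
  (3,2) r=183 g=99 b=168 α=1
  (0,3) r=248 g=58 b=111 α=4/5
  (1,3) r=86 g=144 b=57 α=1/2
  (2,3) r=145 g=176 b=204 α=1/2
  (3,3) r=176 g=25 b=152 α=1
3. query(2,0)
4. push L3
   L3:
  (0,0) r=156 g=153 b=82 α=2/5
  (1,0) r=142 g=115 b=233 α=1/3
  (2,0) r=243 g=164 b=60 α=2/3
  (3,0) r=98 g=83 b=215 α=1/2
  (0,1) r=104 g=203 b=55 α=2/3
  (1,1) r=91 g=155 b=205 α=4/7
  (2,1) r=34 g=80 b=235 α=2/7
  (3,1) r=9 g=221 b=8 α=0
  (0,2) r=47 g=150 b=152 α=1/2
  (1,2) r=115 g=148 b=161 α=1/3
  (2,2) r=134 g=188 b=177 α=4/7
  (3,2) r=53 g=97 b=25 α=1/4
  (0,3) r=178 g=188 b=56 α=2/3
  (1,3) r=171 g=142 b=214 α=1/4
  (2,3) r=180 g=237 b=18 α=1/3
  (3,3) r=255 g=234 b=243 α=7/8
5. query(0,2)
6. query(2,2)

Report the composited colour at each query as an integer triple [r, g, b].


query (2,0) [L1,L2] — begin 0,0,0
+L1 (α=1/2) → [109/2, 117/2, 110]
+L2 (α=1/2) → [243/4, 595/4, 115/2]
rounded: [61, 149, 58]

(0,2) stack=L1,L2,L3; from [0,0,0]:
+L1 (α=1/4) → [59, 21/4, 61/4]
+L2 (α=3/4) → [161, 2457/16, 1813/16]
+L3 (α=1/2) → [104, 4857/32, 4245/32]
rounded: [104, 152, 133]

query (2,2) [L1,L2,L3] — begin 0,0,0
+L1 (α=1/7) → [65/7, 205/7, 143/7]
+L2 (α=3/4) → [4853/28, 1201/7, 524/7]
+L3 (α=4/7) → [29567/196, 8867/49, 6528/49]
→ [151, 181, 133]


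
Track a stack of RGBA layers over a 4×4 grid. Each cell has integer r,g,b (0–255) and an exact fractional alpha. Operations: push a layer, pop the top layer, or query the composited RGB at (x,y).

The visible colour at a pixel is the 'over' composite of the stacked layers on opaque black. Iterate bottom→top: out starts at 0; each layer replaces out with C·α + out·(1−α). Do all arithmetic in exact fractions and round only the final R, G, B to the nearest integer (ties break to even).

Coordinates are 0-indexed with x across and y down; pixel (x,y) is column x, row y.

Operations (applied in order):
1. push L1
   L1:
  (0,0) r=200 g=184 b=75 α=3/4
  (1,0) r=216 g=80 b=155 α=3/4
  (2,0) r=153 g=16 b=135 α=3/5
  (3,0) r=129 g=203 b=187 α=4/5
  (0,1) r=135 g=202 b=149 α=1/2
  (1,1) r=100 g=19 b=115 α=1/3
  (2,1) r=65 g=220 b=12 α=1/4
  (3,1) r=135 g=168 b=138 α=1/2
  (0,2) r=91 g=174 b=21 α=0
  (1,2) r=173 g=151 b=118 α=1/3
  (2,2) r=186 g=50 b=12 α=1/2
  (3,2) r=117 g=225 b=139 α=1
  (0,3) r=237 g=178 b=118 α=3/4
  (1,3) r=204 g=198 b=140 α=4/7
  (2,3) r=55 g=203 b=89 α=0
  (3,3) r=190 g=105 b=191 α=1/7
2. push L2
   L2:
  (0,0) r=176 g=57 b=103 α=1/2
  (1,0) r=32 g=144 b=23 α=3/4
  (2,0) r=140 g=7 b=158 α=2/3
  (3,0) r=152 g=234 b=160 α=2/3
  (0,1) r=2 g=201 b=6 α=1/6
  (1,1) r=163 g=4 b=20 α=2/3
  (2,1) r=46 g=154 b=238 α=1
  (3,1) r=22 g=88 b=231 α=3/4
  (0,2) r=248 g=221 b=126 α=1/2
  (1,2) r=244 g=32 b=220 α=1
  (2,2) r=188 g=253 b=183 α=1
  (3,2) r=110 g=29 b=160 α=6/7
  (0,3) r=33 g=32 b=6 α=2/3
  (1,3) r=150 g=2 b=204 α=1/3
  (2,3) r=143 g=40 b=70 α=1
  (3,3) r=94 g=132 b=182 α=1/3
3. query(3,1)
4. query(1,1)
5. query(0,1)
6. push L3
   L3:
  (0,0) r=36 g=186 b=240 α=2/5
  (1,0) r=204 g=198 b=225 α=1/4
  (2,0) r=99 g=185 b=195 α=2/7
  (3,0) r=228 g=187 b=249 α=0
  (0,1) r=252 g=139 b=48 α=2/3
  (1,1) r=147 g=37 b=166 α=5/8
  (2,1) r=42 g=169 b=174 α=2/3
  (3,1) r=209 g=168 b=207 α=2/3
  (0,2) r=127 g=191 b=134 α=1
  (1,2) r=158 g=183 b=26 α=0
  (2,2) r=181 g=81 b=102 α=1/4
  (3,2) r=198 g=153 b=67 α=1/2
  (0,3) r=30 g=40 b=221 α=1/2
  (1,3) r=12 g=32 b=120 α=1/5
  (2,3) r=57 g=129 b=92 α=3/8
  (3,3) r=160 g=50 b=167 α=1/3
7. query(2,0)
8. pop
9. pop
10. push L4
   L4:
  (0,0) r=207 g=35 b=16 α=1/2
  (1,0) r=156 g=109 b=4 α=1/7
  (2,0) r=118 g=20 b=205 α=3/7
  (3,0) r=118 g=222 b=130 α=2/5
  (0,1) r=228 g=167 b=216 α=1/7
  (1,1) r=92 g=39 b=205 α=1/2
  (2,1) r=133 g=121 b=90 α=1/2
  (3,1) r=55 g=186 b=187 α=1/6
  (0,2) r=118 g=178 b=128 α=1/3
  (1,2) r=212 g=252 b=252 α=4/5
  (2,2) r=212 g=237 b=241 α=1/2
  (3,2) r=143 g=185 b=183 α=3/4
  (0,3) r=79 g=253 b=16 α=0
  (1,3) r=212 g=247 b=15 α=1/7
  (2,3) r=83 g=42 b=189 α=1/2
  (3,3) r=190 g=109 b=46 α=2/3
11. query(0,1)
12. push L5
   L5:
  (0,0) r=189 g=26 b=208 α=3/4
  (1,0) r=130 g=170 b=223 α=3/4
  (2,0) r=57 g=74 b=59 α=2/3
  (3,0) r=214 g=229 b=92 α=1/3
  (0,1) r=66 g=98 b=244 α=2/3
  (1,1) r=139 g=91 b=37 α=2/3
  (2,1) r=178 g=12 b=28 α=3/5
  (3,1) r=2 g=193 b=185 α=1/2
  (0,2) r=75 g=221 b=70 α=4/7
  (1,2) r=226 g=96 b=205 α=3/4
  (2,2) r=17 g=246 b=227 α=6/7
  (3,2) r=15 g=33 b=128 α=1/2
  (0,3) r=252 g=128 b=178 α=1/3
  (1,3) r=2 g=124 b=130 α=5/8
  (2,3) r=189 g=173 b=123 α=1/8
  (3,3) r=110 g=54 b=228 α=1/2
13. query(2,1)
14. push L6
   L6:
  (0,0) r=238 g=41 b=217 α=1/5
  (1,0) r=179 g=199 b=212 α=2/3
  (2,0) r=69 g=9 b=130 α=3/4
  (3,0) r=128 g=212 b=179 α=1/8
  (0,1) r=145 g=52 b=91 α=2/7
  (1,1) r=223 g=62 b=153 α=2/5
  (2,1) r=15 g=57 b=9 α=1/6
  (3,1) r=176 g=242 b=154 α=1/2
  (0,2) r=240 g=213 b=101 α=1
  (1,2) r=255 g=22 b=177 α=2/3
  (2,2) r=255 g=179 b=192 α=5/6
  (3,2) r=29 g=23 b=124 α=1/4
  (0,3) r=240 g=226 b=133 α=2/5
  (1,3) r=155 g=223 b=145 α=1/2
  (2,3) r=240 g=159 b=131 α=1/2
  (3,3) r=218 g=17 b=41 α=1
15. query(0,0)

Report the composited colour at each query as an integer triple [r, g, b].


(3,1) stack=L1,L2; from [0,0,0]:
+L1 (α=1/2) → [135/2, 84, 69]
+L2 (α=3/4) → [267/8, 87, 381/2]
= [33, 87, 190]

at x=1,y=1 over L1,L2:
after L1 α=1/3: [100/3, 19/3, 115/3]
after L2 α=2/3: [1078/9, 43/9, 235/9]
= [120, 5, 26]

at x=0,y=1 over L1,L2:
after L1 α=1/2: [135/2, 101, 149/2]
after L2 α=1/6: [679/12, 353/3, 757/12]
rounded: [57, 118, 63]

query (2,0) [L1,L2,L3] — begin 0,0,0
after L1 α=3/5: [459/5, 48/5, 81]
after L2 α=2/3: [1859/15, 118/15, 397/3]
after L3 α=2/7: [2453/21, 1228/21, 3155/21]
= [117, 58, 150]

at x=0,y=1 over L1,L4:
L1 α=1/2: [135/2, 101, 149/2]
L4 α=1/7: [633/7, 773/7, 663/7]
= [90, 110, 95]

query (2,1) [L1,L4,L5] — begin 0,0,0
L1 α=1/4: [65/4, 55, 3]
L4 α=1/2: [597/8, 88, 93/2]
L5 α=3/5: [2733/20, 212/5, 177/5]
rounded: [137, 42, 35]

(0,0) stack=L1,L4,L5,L6; from [0,0,0]:
+L1 (α=3/4) → [150, 138, 225/4]
+L4 (α=1/2) → [357/2, 173/2, 289/8]
+L5 (α=3/4) → [1491/8, 329/8, 5281/32]
+L6 (α=1/5) → [1967/10, 411/10, 7017/40]
→ [197, 41, 175]


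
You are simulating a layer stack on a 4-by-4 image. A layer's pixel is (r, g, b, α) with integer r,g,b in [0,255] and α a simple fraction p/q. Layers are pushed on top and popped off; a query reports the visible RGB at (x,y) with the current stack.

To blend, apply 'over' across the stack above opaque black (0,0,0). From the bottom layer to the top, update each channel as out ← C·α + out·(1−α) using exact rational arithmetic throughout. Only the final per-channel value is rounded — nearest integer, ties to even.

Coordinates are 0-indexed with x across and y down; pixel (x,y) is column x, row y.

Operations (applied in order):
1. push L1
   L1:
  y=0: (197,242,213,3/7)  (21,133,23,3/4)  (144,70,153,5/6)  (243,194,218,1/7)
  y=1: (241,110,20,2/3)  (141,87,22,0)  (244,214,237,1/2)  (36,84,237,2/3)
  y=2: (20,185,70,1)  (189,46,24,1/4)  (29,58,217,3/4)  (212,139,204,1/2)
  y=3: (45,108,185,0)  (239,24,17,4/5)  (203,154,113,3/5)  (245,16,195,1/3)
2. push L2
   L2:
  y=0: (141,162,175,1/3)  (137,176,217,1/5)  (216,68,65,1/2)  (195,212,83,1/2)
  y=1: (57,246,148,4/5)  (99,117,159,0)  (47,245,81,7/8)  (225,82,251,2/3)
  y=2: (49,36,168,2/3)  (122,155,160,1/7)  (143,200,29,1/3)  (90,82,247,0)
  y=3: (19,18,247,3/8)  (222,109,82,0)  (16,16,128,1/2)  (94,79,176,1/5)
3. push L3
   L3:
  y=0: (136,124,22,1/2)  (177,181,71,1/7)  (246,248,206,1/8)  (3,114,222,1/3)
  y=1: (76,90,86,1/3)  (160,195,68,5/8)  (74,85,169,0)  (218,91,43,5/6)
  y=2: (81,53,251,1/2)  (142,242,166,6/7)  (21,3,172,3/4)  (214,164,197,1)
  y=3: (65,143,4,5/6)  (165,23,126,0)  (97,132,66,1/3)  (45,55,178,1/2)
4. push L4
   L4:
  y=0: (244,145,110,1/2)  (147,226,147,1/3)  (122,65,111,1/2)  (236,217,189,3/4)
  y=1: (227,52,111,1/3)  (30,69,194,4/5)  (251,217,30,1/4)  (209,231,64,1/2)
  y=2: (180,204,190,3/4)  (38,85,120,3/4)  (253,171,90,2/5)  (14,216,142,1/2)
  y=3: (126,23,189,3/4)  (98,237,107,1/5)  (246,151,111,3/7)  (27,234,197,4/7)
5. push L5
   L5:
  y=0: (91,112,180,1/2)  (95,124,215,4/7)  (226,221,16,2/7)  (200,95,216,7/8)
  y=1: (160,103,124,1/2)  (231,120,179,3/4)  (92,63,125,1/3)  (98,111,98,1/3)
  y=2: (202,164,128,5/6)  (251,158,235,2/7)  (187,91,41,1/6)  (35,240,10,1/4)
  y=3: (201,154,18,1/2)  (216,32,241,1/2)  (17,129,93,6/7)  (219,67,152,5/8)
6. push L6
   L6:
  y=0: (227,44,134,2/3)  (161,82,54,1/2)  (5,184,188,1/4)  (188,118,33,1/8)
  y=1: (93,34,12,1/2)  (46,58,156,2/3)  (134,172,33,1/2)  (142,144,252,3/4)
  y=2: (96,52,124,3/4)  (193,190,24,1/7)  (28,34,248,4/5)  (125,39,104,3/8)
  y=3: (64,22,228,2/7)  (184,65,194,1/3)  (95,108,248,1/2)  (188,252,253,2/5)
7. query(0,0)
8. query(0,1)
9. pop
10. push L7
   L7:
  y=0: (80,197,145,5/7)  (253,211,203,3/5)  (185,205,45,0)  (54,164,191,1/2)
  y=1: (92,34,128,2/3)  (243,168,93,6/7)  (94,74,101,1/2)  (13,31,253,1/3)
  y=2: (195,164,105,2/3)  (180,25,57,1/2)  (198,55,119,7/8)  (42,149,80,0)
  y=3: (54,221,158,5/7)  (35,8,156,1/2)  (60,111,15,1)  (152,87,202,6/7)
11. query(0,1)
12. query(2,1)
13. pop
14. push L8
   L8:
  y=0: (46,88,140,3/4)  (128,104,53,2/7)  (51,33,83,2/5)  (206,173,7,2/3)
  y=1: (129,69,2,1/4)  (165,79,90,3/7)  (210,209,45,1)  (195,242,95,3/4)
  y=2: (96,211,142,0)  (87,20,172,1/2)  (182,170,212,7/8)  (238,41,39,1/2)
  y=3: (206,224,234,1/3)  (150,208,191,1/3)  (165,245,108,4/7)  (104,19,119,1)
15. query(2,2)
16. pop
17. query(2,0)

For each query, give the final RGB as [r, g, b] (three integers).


(0,0) stack=L1,L2,L3,L4,L5,L6; from [0,0,0]:
L1 α=3/7: [591/7, 726/7, 639/7]
L2 α=1/3: [723/7, 862/7, 2503/21]
L3 α=1/2: [1675/14, 865/7, 2965/42]
L4 α=1/2: [5091/28, 940/7, 7585/84]
L5 α=1/2: [7639/56, 862/7, 22705/168]
L6 α=2/3: [11021/56, 1478/21, 67729/504]
rounded: [197, 70, 134]

at x=0,y=1 over L1,L2,L3,L4,L5,L6:
+L1 (α=2/3) → [482/3, 220/3, 40/3]
+L2 (α=4/5) → [1166/15, 3172/15, 1816/15]
+L3 (α=1/3) → [3472/45, 7694/45, 4922/45]
+L4 (α=1/3) → [17159/135, 17728/135, 14839/135]
+L5 (α=1/2) → [38759/270, 31633/270, 31579/270]
+L6 (α=1/2) → [63869/540, 40813/540, 34819/540]
= [118, 76, 64]

at x=0,y=1 over L1,L2,L3,L4,L5,L7:
+L1 (α=2/3) → [482/3, 220/3, 40/3]
+L2 (α=4/5) → [1166/15, 3172/15, 1816/15]
+L3 (α=1/3) → [3472/45, 7694/45, 4922/45]
+L4 (α=1/3) → [17159/135, 17728/135, 14839/135]
+L5 (α=1/2) → [38759/270, 31633/270, 31579/270]
+L7 (α=2/3) → [88439/810, 49993/810, 100699/810]
rounded: [109, 62, 124]

query (2,1) [L1,L2,L3,L4,L5,L7] — begin 0,0,0
L1 α=1/2: [122, 107, 237/2]
L2 α=7/8: [451/8, 911/4, 1371/16]
L3 α=0: [451/8, 911/4, 1371/16]
L4 α=1/4: [3361/32, 3601/16, 4593/64]
L5 α=1/3: [1611/16, 4105/24, 8593/96]
L7 α=1/2: [3115/32, 5881/48, 18289/192]
rounded: [97, 123, 95]

(2,2) stack=L1,L2,L3,L4,L5,L8; from [0,0,0]:
L1 α=3/4: [87/4, 87/2, 651/4]
L2 α=1/3: [373/6, 287/3, 709/6]
L3 α=3/4: [751/24, 157/6, 3805/24]
L4 α=2/5: [4799/40, 841/10, 1049/8]
L5 α=1/6: [6295/48, 341/4, 5573/48]
L8 α=7/8: [67447/384, 5101/32, 76805/384]
= [176, 159, 200]

at x=2,y=0 over L1,L2,L3,L4,L5:
+L1 (α=5/6) → [120, 175/3, 255/2]
+L2 (α=1/2) → [168, 379/6, 385/4]
+L3 (α=1/8) → [711/4, 4141/48, 3519/32]
+L4 (α=1/2) → [1199/8, 7261/96, 7071/64]
+L5 (α=2/7) → [1373/8, 78737/672, 37403/448]
→ [172, 117, 83]


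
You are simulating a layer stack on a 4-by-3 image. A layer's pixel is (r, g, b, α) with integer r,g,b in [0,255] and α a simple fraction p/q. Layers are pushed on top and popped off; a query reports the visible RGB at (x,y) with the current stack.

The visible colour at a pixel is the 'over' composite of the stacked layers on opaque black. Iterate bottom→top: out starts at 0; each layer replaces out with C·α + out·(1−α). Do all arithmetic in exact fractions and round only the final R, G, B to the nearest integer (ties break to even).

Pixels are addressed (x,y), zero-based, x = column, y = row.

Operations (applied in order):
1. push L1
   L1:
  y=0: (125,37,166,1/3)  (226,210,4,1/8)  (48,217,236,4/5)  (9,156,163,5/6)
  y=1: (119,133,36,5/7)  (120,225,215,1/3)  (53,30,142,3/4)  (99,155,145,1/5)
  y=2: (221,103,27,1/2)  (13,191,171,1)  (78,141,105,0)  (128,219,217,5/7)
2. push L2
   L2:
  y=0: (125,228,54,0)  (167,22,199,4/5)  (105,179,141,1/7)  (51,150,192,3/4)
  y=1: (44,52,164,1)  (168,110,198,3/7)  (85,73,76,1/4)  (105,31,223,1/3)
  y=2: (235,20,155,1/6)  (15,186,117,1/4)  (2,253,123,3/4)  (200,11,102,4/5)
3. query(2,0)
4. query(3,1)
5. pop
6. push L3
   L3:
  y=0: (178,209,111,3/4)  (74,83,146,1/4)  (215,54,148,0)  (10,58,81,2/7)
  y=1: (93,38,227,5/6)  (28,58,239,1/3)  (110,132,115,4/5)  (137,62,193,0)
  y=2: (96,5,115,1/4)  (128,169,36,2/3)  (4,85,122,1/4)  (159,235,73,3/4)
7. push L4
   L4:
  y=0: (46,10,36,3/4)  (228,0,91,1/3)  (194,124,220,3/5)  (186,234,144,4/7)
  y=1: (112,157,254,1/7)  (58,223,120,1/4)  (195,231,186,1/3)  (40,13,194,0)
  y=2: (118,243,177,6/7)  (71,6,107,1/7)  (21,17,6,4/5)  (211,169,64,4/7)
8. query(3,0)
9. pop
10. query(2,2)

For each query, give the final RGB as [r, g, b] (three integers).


at x=2,y=0 over L1,L2:
after L1 α=4/5: [192/5, 868/5, 944/5]
after L2 α=1/7: [1677/35, 6103/35, 6369/35]
= [48, 174, 182]

(3,1) stack=L1,L2; from [0,0,0]:
+L1 (α=1/5) → [99/5, 31, 29]
+L2 (α=1/3) → [241/5, 31, 281/3]
→ [48, 31, 94]

query (3,0) [L1,L3,L4] — begin 0,0,0
+L1 (α=5/6) → [15/2, 130, 815/6]
+L3 (α=2/7) → [115/14, 766/7, 721/6]
+L4 (α=4/7) → [10761/98, 8850/49, 1873/14]
rounded: [110, 181, 134]

(2,2) stack=L1,L3; from [0,0,0]:
after L1 α=0: [0, 0, 0]
after L3 α=1/4: [1, 85/4, 61/2]
→ [1, 21, 30]


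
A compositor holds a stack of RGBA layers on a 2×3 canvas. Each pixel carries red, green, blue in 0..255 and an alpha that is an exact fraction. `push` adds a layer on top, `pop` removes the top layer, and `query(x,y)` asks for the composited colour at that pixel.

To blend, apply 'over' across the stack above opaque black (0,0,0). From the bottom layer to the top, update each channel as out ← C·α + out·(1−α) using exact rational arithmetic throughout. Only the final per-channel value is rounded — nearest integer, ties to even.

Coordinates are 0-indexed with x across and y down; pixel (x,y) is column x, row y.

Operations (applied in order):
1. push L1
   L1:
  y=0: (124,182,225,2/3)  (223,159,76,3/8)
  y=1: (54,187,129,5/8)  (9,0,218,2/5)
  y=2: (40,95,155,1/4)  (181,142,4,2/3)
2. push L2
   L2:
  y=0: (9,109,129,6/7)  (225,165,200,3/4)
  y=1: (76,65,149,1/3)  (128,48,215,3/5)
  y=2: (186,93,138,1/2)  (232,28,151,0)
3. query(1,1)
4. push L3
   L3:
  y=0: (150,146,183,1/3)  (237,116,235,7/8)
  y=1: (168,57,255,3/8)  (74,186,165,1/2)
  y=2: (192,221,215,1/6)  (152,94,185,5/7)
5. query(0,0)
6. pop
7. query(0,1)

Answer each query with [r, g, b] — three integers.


at x=1,y=1 over L1,L2:
after L1 α=2/5: [18/5, 0, 436/5]
after L2 α=3/5: [1956/25, 144/5, 4097/25]
rounded: [78, 29, 164]

at x=0,y=0 over L1,L2,L3:
after L1 α=2/3: [248/3, 364/3, 150]
after L2 α=6/7: [410/21, 2326/21, 132]
after L3 α=1/3: [3970/63, 7718/63, 149]
rounded: [63, 123, 149]

at x=0,y=1 over L1,L2:
+L1 (α=5/8) → [135/4, 935/8, 645/8]
+L2 (α=1/3) → [287/6, 1195/12, 1241/12]
rounded: [48, 100, 103]


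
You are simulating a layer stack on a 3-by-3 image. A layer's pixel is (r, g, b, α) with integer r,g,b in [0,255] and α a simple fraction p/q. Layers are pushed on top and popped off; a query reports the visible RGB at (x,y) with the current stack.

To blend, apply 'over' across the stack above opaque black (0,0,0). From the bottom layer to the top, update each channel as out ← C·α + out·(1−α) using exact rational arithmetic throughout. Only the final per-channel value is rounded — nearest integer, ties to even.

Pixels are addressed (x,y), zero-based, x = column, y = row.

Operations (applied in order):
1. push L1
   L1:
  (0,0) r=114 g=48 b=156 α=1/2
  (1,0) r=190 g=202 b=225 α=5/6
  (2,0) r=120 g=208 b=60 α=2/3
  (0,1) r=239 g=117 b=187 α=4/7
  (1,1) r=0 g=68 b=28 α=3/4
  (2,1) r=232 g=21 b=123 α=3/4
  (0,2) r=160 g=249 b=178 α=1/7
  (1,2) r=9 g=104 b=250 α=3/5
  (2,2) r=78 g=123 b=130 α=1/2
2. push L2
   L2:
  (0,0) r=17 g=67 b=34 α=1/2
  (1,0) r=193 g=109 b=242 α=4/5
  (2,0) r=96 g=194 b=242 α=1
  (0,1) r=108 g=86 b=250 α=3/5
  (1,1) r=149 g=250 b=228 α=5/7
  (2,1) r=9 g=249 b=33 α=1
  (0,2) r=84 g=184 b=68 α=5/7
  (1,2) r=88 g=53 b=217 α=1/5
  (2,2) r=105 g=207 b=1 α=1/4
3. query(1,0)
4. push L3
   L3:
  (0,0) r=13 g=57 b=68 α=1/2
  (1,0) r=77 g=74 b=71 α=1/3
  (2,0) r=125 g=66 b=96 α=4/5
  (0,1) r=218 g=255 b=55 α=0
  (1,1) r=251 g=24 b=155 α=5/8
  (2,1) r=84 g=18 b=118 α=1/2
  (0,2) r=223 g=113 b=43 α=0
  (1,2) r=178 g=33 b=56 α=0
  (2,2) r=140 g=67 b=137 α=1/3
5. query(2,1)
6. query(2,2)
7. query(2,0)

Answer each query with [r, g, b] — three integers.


(1,0) stack=L1,L2; from [0,0,0]:
+L1 (α=5/6) → [475/3, 505/3, 375/2]
+L2 (α=4/5) → [2791/15, 1813/15, 2311/10]
= [186, 121, 231]

(2,1) stack=L1,L2,L3; from [0,0,0]:
after L1 α=3/4: [174, 63/4, 369/4]
after L2 α=1: [9, 249, 33]
after L3 α=1/2: [93/2, 267/2, 151/2]
rounded: [46, 134, 76]

(2,2) stack=L1,L2,L3; from [0,0,0]:
+L1 (α=1/2) → [39, 123/2, 65]
+L2 (α=1/4) → [111/2, 783/8, 49]
+L3 (α=1/3) → [251/3, 1051/12, 235/3]
= [84, 88, 78]

at x=2,y=0 over L1,L2,L3:
after L1 α=2/3: [80, 416/3, 40]
after L2 α=1: [96, 194, 242]
after L3 α=4/5: [596/5, 458/5, 626/5]
= [119, 92, 125]


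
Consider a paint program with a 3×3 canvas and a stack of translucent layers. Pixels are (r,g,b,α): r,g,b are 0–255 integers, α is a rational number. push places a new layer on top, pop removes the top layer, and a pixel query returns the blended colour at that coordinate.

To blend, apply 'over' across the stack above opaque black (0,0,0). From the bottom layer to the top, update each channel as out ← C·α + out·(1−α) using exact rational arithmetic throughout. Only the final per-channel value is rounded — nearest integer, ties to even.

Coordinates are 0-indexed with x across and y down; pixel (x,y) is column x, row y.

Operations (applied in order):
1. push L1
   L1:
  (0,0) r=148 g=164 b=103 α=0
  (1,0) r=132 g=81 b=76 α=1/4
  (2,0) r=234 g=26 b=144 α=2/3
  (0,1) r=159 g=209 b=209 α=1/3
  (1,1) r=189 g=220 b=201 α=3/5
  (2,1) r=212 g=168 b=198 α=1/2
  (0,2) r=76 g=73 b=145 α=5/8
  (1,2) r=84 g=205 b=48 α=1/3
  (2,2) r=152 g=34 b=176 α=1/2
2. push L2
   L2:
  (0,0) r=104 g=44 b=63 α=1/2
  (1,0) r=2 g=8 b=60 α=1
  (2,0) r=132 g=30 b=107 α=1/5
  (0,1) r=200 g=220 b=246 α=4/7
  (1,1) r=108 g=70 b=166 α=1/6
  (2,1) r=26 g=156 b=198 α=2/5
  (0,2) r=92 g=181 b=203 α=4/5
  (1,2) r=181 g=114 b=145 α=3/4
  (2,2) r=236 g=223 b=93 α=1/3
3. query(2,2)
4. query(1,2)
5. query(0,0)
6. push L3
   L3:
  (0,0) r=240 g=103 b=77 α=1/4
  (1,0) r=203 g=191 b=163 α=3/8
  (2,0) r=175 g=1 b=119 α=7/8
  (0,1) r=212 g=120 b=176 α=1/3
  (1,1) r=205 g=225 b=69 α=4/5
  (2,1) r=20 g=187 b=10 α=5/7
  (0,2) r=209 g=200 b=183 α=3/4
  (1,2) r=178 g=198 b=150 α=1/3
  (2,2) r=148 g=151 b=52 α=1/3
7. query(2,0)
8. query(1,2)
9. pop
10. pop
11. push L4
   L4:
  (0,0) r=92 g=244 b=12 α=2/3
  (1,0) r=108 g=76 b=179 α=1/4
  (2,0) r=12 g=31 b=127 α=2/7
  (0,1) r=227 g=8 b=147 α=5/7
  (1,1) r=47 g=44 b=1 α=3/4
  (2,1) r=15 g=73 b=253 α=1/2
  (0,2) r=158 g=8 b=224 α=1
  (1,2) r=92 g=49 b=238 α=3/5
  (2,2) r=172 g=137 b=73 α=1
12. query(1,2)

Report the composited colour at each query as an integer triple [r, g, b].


query (2,2) [L1,L2] — begin 0,0,0
+L1 (α=1/2) → [76, 17, 88]
+L2 (α=1/3) → [388/3, 257/3, 269/3]
= [129, 86, 90]

query (1,2) [L1,L2] — begin 0,0,0
after L1 α=1/3: [28, 205/3, 16]
after L2 α=3/4: [571/4, 1231/12, 451/4]
= [143, 103, 113]

(0,0) stack=L1,L2; from [0,0,0]:
after L1 α=0: [0, 0, 0]
after L2 α=1/2: [52, 22, 63/2]
rounded: [52, 22, 32]

at x=2,y=0 over L1,L2,L3:
after L1 α=2/3: [156, 52/3, 96]
after L2 α=1/5: [756/5, 298/15, 491/5]
after L3 α=7/8: [6881/40, 403/120, 582/5]
rounded: [172, 3, 116]

query (1,2) [L1,L2,L3] — begin 0,0,0
after L1 α=1/3: [28, 205/3, 16]
after L2 α=3/4: [571/4, 1231/12, 451/4]
after L3 α=1/3: [309/2, 2419/18, 751/6]
rounded: [154, 134, 125]

at x=1,y=2 over L1,L4:
after L1 α=1/3: [28, 205/3, 16]
after L4 α=3/5: [332/5, 851/15, 746/5]
rounded: [66, 57, 149]


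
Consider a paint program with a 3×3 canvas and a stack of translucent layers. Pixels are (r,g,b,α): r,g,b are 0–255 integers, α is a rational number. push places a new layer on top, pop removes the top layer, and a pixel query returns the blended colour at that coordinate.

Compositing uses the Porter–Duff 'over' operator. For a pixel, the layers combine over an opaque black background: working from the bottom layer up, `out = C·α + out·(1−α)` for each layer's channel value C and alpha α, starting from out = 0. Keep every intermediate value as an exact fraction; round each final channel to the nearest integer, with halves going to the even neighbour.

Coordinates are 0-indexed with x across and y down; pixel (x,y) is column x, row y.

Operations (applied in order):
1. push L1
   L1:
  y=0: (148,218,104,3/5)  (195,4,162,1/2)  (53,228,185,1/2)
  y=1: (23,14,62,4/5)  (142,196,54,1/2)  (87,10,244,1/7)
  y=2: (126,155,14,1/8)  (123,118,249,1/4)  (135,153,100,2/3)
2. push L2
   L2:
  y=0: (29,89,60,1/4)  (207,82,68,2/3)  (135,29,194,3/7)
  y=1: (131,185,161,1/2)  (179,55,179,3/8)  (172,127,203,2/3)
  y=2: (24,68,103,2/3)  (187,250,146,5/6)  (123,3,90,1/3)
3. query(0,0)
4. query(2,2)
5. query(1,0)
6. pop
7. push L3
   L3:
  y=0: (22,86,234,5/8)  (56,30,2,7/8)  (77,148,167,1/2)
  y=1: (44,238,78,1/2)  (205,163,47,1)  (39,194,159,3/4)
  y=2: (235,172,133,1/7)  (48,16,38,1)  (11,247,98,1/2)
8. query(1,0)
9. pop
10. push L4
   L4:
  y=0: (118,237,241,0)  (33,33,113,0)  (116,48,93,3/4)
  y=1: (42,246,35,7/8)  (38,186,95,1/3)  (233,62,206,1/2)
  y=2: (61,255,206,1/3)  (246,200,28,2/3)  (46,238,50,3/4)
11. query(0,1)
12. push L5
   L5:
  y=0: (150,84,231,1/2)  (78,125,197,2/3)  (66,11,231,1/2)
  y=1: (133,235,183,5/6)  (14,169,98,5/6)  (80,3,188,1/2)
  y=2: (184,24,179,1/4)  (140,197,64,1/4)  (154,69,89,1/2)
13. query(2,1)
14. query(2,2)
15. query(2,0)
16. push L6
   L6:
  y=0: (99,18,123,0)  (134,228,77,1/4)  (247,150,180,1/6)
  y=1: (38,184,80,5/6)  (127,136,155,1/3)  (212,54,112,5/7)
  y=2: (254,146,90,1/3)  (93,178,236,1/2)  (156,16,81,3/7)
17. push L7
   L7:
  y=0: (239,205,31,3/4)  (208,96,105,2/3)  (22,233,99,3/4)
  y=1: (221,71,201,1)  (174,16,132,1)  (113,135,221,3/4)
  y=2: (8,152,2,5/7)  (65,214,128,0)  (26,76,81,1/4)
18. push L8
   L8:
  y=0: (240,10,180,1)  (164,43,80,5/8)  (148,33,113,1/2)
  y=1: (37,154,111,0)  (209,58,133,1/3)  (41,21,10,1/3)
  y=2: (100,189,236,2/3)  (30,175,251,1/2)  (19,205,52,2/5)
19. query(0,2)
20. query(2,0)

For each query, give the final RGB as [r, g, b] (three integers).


query (0,0) [L1,L2] — begin 0,0,0
L1 α=3/5: [444/5, 654/5, 312/5]
L2 α=1/4: [1477/20, 2407/20, 309/5]
→ [74, 120, 62]

query (2,2) [L1,L2] — begin 0,0,0
after L1 α=2/3: [90, 102, 200/3]
after L2 α=1/3: [101, 69, 670/9]
= [101, 69, 74]

at x=1,y=0 over L1,L2:
+L1 (α=1/2) → [195/2, 2, 81]
+L2 (α=2/3) → [341/2, 166/3, 217/3]
→ [170, 55, 72]

(1,0) stack=L1,L3; from [0,0,0]:
+L1 (α=1/2) → [195/2, 2, 81]
+L3 (α=7/8) → [979/16, 53/2, 95/8]
rounded: [61, 26, 12]

query (0,1) [L1,L4] — begin 0,0,0
after L1 α=4/5: [92/5, 56/5, 248/5]
after L4 α=7/8: [781/20, 4333/20, 1473/40]
= [39, 217, 37]

query (2,1) [L1,L4,L5] — begin 0,0,0
after L1 α=1/7: [87/7, 10/7, 244/7]
after L4 α=1/2: [859/7, 222/7, 843/7]
after L5 α=1/2: [1419/14, 243/14, 2159/14]
rounded: [101, 17, 154]

at x=2,y=2 over L1,L4,L5:
L1 α=2/3: [90, 102, 200/3]
L4 α=3/4: [57, 204, 325/6]
L5 α=1/2: [211/2, 273/2, 859/12]
= [106, 136, 72]

(2,0) stack=L1,L4,L5; from [0,0,0]:
after L1 α=1/2: [53/2, 114, 185/2]
after L4 α=3/4: [749/8, 129/2, 743/8]
after L5 α=1/2: [1277/16, 151/4, 2591/16]
= [80, 38, 162]

(0,2) stack=L1,L4,L5,L6,L7,L8; from [0,0,0]:
L1 α=1/8: [63/4, 155/8, 7/4]
L4 α=1/3: [185/6, 1175/12, 419/6]
L5 α=1/4: [553/8, 1271/16, 777/8]
L6 α=1/3: [523/4, 813/8, 379/4]
L7 α=5/7: [603/14, 3853/28, 57/2]
L8 α=2/3: [3403/42, 14437/84, 1001/6]
= [81, 172, 167]

query (2,0) [L1,L4,L5,L6,L7,L8] — begin 0,0,0
+L1 (α=1/2) → [53/2, 114, 185/2]
+L4 (α=3/4) → [749/8, 129/2, 743/8]
+L5 (α=1/2) → [1277/16, 151/4, 2591/16]
+L6 (α=1/6) → [10337/96, 1355/24, 15835/96]
+L7 (α=3/4) → [16673/384, 18131/96, 44347/384]
+L8 (α=1/2) → [73505/768, 21299/192, 87739/768]
= [96, 111, 114]


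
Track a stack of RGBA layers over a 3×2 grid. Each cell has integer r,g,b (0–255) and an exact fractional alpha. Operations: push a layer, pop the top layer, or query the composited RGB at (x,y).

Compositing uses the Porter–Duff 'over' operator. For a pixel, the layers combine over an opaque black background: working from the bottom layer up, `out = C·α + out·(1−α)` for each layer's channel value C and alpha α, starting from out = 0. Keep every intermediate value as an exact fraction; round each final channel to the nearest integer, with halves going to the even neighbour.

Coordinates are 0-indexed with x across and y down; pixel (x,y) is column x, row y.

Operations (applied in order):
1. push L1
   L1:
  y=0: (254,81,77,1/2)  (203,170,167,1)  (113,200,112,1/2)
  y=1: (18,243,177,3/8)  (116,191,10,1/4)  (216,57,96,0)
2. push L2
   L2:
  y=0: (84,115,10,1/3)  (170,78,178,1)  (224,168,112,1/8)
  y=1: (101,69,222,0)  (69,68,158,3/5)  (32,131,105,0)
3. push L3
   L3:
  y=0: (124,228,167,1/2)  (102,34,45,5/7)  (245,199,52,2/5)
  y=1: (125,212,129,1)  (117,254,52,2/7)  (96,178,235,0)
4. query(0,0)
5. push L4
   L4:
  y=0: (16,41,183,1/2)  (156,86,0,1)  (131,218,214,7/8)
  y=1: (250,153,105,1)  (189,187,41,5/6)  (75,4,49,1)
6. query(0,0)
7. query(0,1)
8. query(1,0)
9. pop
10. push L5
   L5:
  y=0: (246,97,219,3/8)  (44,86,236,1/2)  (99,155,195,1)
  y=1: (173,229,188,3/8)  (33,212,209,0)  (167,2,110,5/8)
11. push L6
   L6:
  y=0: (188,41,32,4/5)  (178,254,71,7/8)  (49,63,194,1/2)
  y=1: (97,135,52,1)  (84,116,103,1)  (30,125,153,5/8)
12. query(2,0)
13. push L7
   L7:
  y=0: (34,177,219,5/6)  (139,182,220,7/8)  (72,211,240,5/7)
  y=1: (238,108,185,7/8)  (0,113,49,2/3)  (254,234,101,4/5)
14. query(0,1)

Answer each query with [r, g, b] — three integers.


(0,0) stack=L1,L2,L3; from [0,0,0]:
after L1 α=1/2: [127, 81/2, 77/2]
after L2 α=1/3: [338/3, 196/3, 29]
after L3 α=1/2: [355/3, 440/3, 98]
= [118, 147, 98]

at x=0,y=0 over L1,L2,L3,L4:
after L1 α=1/2: [127, 81/2, 77/2]
after L2 α=1/3: [338/3, 196/3, 29]
after L3 α=1/2: [355/3, 440/3, 98]
after L4 α=1/2: [403/6, 563/6, 281/2]
= [67, 94, 140]

(0,1) stack=L1,L2,L3,L4; from [0,0,0]:
L1 α=3/8: [27/4, 729/8, 531/8]
L2 α=0: [27/4, 729/8, 531/8]
L3 α=1: [125, 212, 129]
L4 α=1: [250, 153, 105]
= [250, 153, 105]

(1,0) stack=L1,L2,L3,L4; from [0,0,0]:
L1 α=1: [203, 170, 167]
L2 α=1: [170, 78, 178]
L3 α=5/7: [850/7, 326/7, 83]
L4 α=1: [156, 86, 0]
→ [156, 86, 0]

query (2,0) [L1,L2,L3,L5,L6] — begin 0,0,0
after L1 α=1/2: [113/2, 100, 56]
after L2 α=1/8: [1239/16, 217/2, 63]
after L3 α=2/5: [11557/80, 1447/10, 293/5]
after L5 α=1: [99, 155, 195]
after L6 α=1/2: [74, 109, 389/2]
rounded: [74, 109, 194]

query (0,1) [L1,L2,L3,L5,L6,L7] — begin 0,0,0
+L1 (α=3/8) → [27/4, 729/8, 531/8]
+L2 (α=0) → [27/4, 729/8, 531/8]
+L3 (α=1) → [125, 212, 129]
+L5 (α=3/8) → [143, 1747/8, 1209/8]
+L6 (α=1) → [97, 135, 52]
+L7 (α=7/8) → [1763/8, 891/8, 1347/8]
rounded: [220, 111, 168]


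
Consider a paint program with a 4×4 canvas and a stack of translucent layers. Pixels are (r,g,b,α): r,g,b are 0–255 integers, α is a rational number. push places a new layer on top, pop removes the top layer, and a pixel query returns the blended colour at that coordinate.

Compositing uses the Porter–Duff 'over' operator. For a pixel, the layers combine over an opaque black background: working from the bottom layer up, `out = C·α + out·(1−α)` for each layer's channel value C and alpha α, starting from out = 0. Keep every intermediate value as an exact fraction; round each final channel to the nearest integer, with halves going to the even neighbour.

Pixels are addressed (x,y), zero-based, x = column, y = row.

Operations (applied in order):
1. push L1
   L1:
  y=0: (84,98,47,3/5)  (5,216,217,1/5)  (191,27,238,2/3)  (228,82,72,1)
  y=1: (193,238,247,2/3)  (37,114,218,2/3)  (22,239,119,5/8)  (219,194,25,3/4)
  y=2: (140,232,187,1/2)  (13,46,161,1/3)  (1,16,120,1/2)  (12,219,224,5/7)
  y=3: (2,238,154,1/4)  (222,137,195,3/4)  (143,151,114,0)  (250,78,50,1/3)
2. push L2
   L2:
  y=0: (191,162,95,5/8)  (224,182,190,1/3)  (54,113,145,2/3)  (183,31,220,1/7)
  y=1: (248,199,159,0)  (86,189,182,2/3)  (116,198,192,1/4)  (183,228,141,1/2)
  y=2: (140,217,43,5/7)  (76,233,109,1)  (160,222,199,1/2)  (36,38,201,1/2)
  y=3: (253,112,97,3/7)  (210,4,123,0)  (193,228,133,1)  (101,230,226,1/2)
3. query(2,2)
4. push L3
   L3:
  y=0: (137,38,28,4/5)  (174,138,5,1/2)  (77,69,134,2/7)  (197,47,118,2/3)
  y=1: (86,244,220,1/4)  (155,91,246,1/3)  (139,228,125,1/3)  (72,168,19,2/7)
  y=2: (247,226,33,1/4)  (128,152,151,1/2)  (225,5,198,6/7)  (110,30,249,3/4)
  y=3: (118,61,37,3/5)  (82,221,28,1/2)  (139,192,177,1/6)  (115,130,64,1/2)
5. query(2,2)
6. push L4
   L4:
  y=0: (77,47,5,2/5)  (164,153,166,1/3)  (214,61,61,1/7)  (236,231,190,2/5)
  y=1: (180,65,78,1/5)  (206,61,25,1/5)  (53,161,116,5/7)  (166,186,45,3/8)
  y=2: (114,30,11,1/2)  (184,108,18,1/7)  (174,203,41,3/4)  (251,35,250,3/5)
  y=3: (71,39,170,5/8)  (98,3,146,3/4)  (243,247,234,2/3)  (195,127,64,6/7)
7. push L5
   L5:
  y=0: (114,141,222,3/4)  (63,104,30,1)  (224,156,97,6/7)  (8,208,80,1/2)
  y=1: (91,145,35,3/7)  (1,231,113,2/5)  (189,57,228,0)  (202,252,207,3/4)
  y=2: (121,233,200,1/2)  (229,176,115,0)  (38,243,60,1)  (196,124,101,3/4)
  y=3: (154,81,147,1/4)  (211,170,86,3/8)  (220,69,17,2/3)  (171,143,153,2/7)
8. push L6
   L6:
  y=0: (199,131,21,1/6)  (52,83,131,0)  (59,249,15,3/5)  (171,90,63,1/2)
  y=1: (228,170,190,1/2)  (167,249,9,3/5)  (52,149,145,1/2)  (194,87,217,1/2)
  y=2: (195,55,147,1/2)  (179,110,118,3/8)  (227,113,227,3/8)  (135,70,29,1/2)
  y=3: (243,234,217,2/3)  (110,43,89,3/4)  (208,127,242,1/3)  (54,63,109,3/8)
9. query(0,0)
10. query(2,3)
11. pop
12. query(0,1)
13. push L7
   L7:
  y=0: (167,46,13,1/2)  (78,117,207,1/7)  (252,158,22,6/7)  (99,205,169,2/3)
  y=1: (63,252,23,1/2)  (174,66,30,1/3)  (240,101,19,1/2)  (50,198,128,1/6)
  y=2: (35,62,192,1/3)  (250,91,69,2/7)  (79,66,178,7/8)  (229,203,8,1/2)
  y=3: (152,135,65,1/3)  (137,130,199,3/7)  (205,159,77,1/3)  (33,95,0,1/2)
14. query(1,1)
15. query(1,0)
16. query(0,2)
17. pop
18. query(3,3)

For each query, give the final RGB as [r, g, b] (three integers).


at x=2,y=2 over L1,L2:
after L1 α=1/2: [1/2, 8, 60]
after L2 α=1/2: [321/4, 115, 259/2]
→ [80, 115, 130]

at x=2,y=2 over L1,L2,L3:
L1 α=1/2: [1/2, 8, 60]
L2 α=1/2: [321/4, 115, 259/2]
L3 α=6/7: [5721/28, 145/7, 2635/14]
rounded: [204, 21, 188]

query (0,0) [L1,L2,L3,L4,L5,L6] — begin 0,0,0
L1 α=3/5: [252/5, 294/5, 141/5]
L2 α=5/8: [5531/40, 1233/10, 1399/20]
L3 α=4/5: [27451/200, 2753/50, 3639/100]
L4 α=2/5: [113153/1000, 12959/250, 11917/500]
L5 α=3/4: [455153/4000, 118709/1000, 344917/2000]
L6 α=1/6: [614353/4800, 48303/400, 353317/2400]
= [128, 121, 147]

at x=2,y=3 over L1,L2,L3,L4,L5,L6:
after L1 α=0: [0, 0, 0]
after L2 α=1: [193, 228, 133]
after L3 α=1/6: [184, 222, 421/3]
after L4 α=2/3: [670/3, 716/3, 1825/9]
after L5 α=2/3: [1990/9, 1130/9, 2131/27]
after L6 α=1/3: [5852/27, 3403/27, 10796/81]
rounded: [217, 126, 133]

query (0,1) [L1,L2,L3,L4,L5] — begin 0,0,0
after L1 α=2/3: [386/3, 476/3, 494/3]
after L2 α=0: [386/3, 476/3, 494/3]
after L3 α=1/4: [118, 180, 357/2]
after L4 α=1/5: [652/5, 157, 792/5]
after L5 α=3/7: [3973/35, 1063/7, 3693/35]
→ [114, 152, 106]

(1,1) stack=L1,L2,L3,L4,L5,L7; from [0,0,0]:
+L1 (α=2/3) → [74/3, 76, 436/3]
+L2 (α=2/3) → [590/9, 454/3, 1528/9]
+L3 (α=1/3) → [2575/27, 1181/9, 5270/27]
+L4 (α=1/5) → [15862/135, 5273/45, 4351/27]
+L5 (α=2/5) → [15952/225, 12203/75, 1277/9]
+L7 (α=1/3) → [71054/675, 29356/225, 2824/27]
= [105, 130, 105]

query (1,0) [L1,L2,L3,L4,L5,L7] — begin 0,0,0
+L1 (α=1/5) → [1, 216/5, 217/5]
+L2 (α=1/3) → [226/3, 1342/15, 1384/15]
+L3 (α=1/2) → [374/3, 1706/15, 1459/30]
+L4 (α=1/3) → [1240/9, 5707/45, 3949/45]
+L5 (α=1) → [63, 104, 30]
+L7 (α=1/7) → [456/7, 741/7, 387/7]
rounded: [65, 106, 55]

query (0,2) [L1,L2,L3,L4,L5,L7] — begin 0,0,0
+L1 (α=1/2) → [70, 116, 187/2]
+L2 (α=5/7) → [120, 1317/7, 402/7]
+L3 (α=1/4) → [607/4, 5533/28, 1437/28]
+L4 (α=1/2) → [1063/8, 6373/56, 1745/56]
+L5 (α=1/2) → [2031/16, 19421/112, 12945/112]
+L7 (α=1/3) → [2311/24, 7631/56, 7899/56]
→ [96, 136, 141]

at x=3,y=3 over L1,L2,L3,L4,L5:
after L1 α=1/3: [250/3, 26, 50/3]
after L2 α=1/2: [553/6, 128, 364/3]
after L3 α=1/2: [1243/12, 129, 278/3]
after L4 α=6/7: [15283/84, 891/7, 1430/21]
after L5 α=2/7: [105143/588, 6457/49, 13576/147]
rounded: [179, 132, 92]
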